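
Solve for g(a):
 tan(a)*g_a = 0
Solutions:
 g(a) = C1


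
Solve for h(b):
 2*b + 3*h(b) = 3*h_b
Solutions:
 h(b) = C1*exp(b) - 2*b/3 - 2/3


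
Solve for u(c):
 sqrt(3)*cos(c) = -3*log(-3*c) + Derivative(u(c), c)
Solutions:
 u(c) = C1 + 3*c*log(-c) - 3*c + 3*c*log(3) + sqrt(3)*sin(c)


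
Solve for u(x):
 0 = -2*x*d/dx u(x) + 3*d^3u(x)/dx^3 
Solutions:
 u(x) = C1 + Integral(C2*airyai(2^(1/3)*3^(2/3)*x/3) + C3*airybi(2^(1/3)*3^(2/3)*x/3), x)


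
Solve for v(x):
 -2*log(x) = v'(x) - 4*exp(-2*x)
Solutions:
 v(x) = C1 - 2*x*log(x) + 2*x - 2*exp(-2*x)


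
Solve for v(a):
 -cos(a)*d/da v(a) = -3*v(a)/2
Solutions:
 v(a) = C1*(sin(a) + 1)^(3/4)/(sin(a) - 1)^(3/4)


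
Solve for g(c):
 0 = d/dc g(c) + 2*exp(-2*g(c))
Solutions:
 g(c) = log(-sqrt(C1 - 4*c))
 g(c) = log(C1 - 4*c)/2


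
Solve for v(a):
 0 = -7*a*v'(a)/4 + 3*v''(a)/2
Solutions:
 v(a) = C1 + C2*erfi(sqrt(21)*a/6)


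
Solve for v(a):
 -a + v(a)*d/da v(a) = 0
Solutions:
 v(a) = -sqrt(C1 + a^2)
 v(a) = sqrt(C1 + a^2)


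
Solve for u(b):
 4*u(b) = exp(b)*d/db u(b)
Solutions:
 u(b) = C1*exp(-4*exp(-b))


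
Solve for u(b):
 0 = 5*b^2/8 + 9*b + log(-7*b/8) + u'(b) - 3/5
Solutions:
 u(b) = C1 - 5*b^3/24 - 9*b^2/2 - b*log(-b) + b*(-log(7) + 8/5 + 3*log(2))


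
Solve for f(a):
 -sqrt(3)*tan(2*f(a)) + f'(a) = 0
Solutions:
 f(a) = -asin(C1*exp(2*sqrt(3)*a))/2 + pi/2
 f(a) = asin(C1*exp(2*sqrt(3)*a))/2


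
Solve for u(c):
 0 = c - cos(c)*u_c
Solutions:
 u(c) = C1 + Integral(c/cos(c), c)


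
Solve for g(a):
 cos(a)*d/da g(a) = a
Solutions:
 g(a) = C1 + Integral(a/cos(a), a)


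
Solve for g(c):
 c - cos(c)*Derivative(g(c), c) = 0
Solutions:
 g(c) = C1 + Integral(c/cos(c), c)


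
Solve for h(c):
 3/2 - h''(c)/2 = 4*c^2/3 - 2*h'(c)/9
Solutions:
 h(c) = C1 + C2*exp(4*c/9) + 2*c^3 + 27*c^2/2 + 54*c


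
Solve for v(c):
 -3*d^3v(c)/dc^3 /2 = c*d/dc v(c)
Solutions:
 v(c) = C1 + Integral(C2*airyai(-2^(1/3)*3^(2/3)*c/3) + C3*airybi(-2^(1/3)*3^(2/3)*c/3), c)


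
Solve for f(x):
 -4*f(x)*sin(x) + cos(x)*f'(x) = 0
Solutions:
 f(x) = C1/cos(x)^4


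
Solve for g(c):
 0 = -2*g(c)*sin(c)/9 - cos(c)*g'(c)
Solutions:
 g(c) = C1*cos(c)^(2/9)


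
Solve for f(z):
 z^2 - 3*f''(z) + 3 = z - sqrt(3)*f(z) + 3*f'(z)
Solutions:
 f(z) = C1*exp(z*(-3 + sqrt(3)*sqrt(3 + 4*sqrt(3)))/6) + C2*exp(-z*(3 + sqrt(3)*sqrt(3 + 4*sqrt(3)))/6) - sqrt(3)*z^2/3 - 2*z + sqrt(3)*z/3 - 3*sqrt(3) - 1


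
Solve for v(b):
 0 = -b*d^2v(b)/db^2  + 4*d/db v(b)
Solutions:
 v(b) = C1 + C2*b^5


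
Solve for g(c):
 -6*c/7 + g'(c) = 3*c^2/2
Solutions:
 g(c) = C1 + c^3/2 + 3*c^2/7


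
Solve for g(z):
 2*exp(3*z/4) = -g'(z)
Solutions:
 g(z) = C1 - 8*exp(3*z/4)/3


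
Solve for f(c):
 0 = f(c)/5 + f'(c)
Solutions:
 f(c) = C1*exp(-c/5)


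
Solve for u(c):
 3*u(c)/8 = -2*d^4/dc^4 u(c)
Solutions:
 u(c) = (C1*sin(sqrt(2)*3^(1/4)*c/4) + C2*cos(sqrt(2)*3^(1/4)*c/4))*exp(-sqrt(2)*3^(1/4)*c/4) + (C3*sin(sqrt(2)*3^(1/4)*c/4) + C4*cos(sqrt(2)*3^(1/4)*c/4))*exp(sqrt(2)*3^(1/4)*c/4)


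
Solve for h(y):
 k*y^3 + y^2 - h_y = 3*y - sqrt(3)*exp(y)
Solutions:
 h(y) = C1 + k*y^4/4 + y^3/3 - 3*y^2/2 + sqrt(3)*exp(y)


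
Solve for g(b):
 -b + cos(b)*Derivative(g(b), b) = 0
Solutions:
 g(b) = C1 + Integral(b/cos(b), b)


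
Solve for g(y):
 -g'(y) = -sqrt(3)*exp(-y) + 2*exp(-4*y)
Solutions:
 g(y) = C1 - sqrt(3)*exp(-y) + exp(-4*y)/2


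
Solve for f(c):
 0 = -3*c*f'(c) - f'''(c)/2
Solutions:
 f(c) = C1 + Integral(C2*airyai(-6^(1/3)*c) + C3*airybi(-6^(1/3)*c), c)


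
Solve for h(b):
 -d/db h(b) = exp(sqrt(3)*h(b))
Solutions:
 h(b) = sqrt(3)*(2*log(1/(C1 + b)) - log(3))/6


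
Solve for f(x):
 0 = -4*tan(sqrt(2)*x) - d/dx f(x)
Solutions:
 f(x) = C1 + 2*sqrt(2)*log(cos(sqrt(2)*x))


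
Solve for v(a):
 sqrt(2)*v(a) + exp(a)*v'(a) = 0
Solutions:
 v(a) = C1*exp(sqrt(2)*exp(-a))


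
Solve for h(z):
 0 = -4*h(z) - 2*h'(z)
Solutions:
 h(z) = C1*exp(-2*z)


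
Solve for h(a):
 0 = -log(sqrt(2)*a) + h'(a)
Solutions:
 h(a) = C1 + a*log(a) - a + a*log(2)/2


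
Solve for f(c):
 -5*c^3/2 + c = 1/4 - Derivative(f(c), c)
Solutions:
 f(c) = C1 + 5*c^4/8 - c^2/2 + c/4


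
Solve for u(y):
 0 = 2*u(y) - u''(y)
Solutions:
 u(y) = C1*exp(-sqrt(2)*y) + C2*exp(sqrt(2)*y)


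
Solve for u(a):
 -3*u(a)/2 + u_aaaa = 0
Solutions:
 u(a) = C1*exp(-2^(3/4)*3^(1/4)*a/2) + C2*exp(2^(3/4)*3^(1/4)*a/2) + C3*sin(2^(3/4)*3^(1/4)*a/2) + C4*cos(2^(3/4)*3^(1/4)*a/2)


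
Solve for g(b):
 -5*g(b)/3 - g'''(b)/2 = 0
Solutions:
 g(b) = C3*exp(-10^(1/3)*3^(2/3)*b/3) + (C1*sin(10^(1/3)*3^(1/6)*b/2) + C2*cos(10^(1/3)*3^(1/6)*b/2))*exp(10^(1/3)*3^(2/3)*b/6)


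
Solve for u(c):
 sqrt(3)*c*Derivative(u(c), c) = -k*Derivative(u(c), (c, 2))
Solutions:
 u(c) = C1 + C2*sqrt(k)*erf(sqrt(2)*3^(1/4)*c*sqrt(1/k)/2)


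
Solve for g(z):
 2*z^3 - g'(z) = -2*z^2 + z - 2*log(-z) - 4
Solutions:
 g(z) = C1 + z^4/2 + 2*z^3/3 - z^2/2 + 2*z*log(-z) + 2*z


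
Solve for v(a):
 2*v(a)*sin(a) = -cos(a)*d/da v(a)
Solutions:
 v(a) = C1*cos(a)^2


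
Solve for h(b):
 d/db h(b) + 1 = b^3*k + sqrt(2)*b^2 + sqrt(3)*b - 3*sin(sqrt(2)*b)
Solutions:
 h(b) = C1 + b^4*k/4 + sqrt(2)*b^3/3 + sqrt(3)*b^2/2 - b + 3*sqrt(2)*cos(sqrt(2)*b)/2


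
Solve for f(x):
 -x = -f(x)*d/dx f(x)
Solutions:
 f(x) = -sqrt(C1 + x^2)
 f(x) = sqrt(C1 + x^2)


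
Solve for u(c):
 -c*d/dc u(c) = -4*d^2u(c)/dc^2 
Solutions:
 u(c) = C1 + C2*erfi(sqrt(2)*c/4)


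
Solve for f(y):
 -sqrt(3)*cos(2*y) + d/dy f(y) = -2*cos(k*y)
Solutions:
 f(y) = C1 + sqrt(3)*sin(2*y)/2 - 2*sin(k*y)/k


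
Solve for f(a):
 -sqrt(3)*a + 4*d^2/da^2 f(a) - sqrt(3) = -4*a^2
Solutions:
 f(a) = C1 + C2*a - a^4/12 + sqrt(3)*a^3/24 + sqrt(3)*a^2/8


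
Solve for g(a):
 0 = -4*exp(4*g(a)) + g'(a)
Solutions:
 g(a) = log(-(-1/(C1 + 16*a))^(1/4))
 g(a) = log(-1/(C1 + 16*a))/4
 g(a) = log(-I*(-1/(C1 + 16*a))^(1/4))
 g(a) = log(I*(-1/(C1 + 16*a))^(1/4))


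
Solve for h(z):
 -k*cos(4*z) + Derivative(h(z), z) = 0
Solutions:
 h(z) = C1 + k*sin(4*z)/4


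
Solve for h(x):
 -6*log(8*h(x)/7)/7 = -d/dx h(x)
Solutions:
 -7*Integral(1/(log(_y) - log(7) + 3*log(2)), (_y, h(x)))/6 = C1 - x


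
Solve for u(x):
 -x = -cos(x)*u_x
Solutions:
 u(x) = C1 + Integral(x/cos(x), x)


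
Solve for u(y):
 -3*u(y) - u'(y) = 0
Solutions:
 u(y) = C1*exp(-3*y)


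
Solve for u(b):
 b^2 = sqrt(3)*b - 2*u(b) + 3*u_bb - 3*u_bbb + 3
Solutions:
 u(b) = C1*exp(b*((3*sqrt(7) + 8)^(-1/3) + 2 + (3*sqrt(7) + 8)^(1/3))/6)*sin(sqrt(3)*b*(-(3*sqrt(7) + 8)^(1/3) + (3*sqrt(7) + 8)^(-1/3))/6) + C2*exp(b*((3*sqrt(7) + 8)^(-1/3) + 2 + (3*sqrt(7) + 8)^(1/3))/6)*cos(sqrt(3)*b*(-(3*sqrt(7) + 8)^(1/3) + (3*sqrt(7) + 8)^(-1/3))/6) + C3*exp(b*(-(3*sqrt(7) + 8)^(1/3) - 1/(3*sqrt(7) + 8)^(1/3) + 1)/3) - b^2/2 + sqrt(3)*b/2


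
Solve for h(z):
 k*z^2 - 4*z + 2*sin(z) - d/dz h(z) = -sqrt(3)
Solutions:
 h(z) = C1 + k*z^3/3 - 2*z^2 + sqrt(3)*z - 2*cos(z)


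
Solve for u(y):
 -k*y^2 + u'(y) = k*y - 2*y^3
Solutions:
 u(y) = C1 + k*y^3/3 + k*y^2/2 - y^4/2


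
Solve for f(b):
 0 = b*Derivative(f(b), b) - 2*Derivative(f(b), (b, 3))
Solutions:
 f(b) = C1 + Integral(C2*airyai(2^(2/3)*b/2) + C3*airybi(2^(2/3)*b/2), b)


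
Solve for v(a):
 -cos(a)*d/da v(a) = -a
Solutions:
 v(a) = C1 + Integral(a/cos(a), a)


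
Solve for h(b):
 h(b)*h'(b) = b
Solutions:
 h(b) = -sqrt(C1 + b^2)
 h(b) = sqrt(C1 + b^2)


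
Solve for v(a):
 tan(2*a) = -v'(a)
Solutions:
 v(a) = C1 + log(cos(2*a))/2


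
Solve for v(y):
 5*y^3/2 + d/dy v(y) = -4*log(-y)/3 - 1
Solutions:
 v(y) = C1 - 5*y^4/8 - 4*y*log(-y)/3 + y/3


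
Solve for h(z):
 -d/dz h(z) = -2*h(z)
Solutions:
 h(z) = C1*exp(2*z)


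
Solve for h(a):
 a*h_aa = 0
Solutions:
 h(a) = C1 + C2*a


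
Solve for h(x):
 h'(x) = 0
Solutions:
 h(x) = C1


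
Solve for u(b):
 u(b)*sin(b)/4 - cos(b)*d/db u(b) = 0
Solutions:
 u(b) = C1/cos(b)^(1/4)


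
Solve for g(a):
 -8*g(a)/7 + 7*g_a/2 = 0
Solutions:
 g(a) = C1*exp(16*a/49)


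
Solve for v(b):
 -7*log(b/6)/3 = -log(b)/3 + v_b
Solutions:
 v(b) = C1 - 2*b*log(b) + 2*b + 7*b*log(6)/3


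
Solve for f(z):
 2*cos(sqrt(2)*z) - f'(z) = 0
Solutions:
 f(z) = C1 + sqrt(2)*sin(sqrt(2)*z)


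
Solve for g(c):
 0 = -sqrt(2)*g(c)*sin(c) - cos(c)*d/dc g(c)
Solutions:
 g(c) = C1*cos(c)^(sqrt(2))


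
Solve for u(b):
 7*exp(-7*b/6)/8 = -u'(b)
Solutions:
 u(b) = C1 + 3*exp(-7*b/6)/4


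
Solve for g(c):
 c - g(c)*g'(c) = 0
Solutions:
 g(c) = -sqrt(C1 + c^2)
 g(c) = sqrt(C1 + c^2)


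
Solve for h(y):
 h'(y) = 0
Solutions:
 h(y) = C1


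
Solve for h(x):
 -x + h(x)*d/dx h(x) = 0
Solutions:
 h(x) = -sqrt(C1 + x^2)
 h(x) = sqrt(C1 + x^2)


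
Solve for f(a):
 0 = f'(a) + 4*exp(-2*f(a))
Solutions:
 f(a) = log(-sqrt(C1 - 8*a))
 f(a) = log(C1 - 8*a)/2


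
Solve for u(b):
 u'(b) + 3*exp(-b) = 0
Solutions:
 u(b) = C1 + 3*exp(-b)


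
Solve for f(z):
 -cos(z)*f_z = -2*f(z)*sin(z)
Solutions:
 f(z) = C1/cos(z)^2


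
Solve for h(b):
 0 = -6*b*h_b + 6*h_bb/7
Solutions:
 h(b) = C1 + C2*erfi(sqrt(14)*b/2)


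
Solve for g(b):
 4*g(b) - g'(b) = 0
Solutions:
 g(b) = C1*exp(4*b)


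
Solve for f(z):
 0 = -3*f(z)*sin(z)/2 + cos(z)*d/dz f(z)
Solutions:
 f(z) = C1/cos(z)^(3/2)


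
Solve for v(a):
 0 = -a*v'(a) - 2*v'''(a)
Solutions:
 v(a) = C1 + Integral(C2*airyai(-2^(2/3)*a/2) + C3*airybi(-2^(2/3)*a/2), a)


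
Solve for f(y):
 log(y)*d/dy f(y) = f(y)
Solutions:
 f(y) = C1*exp(li(y))


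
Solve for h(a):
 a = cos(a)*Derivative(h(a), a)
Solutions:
 h(a) = C1 + Integral(a/cos(a), a)


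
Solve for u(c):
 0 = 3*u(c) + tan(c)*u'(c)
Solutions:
 u(c) = C1/sin(c)^3


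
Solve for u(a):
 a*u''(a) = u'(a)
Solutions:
 u(a) = C1 + C2*a^2


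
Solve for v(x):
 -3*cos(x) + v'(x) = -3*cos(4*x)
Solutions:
 v(x) = C1 + 3*sin(x) - 3*sin(4*x)/4


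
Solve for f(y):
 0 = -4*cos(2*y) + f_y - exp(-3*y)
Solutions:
 f(y) = C1 + 2*sin(2*y) - exp(-3*y)/3


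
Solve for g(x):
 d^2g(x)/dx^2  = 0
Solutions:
 g(x) = C1 + C2*x


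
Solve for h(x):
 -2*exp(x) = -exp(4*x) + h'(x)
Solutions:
 h(x) = C1 + exp(4*x)/4 - 2*exp(x)


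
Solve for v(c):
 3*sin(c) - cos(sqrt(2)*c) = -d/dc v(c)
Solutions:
 v(c) = C1 + sqrt(2)*sin(sqrt(2)*c)/2 + 3*cos(c)


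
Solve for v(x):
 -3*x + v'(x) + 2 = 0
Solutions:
 v(x) = C1 + 3*x^2/2 - 2*x


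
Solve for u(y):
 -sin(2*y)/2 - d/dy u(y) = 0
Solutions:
 u(y) = C1 + cos(2*y)/4


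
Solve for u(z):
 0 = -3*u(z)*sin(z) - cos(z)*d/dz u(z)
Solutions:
 u(z) = C1*cos(z)^3


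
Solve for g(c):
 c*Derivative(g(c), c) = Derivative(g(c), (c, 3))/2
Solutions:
 g(c) = C1 + Integral(C2*airyai(2^(1/3)*c) + C3*airybi(2^(1/3)*c), c)


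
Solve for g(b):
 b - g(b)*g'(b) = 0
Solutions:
 g(b) = -sqrt(C1 + b^2)
 g(b) = sqrt(C1 + b^2)


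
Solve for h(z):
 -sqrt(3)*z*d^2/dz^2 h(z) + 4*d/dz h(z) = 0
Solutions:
 h(z) = C1 + C2*z^(1 + 4*sqrt(3)/3)


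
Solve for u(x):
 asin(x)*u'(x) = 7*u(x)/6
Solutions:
 u(x) = C1*exp(7*Integral(1/asin(x), x)/6)


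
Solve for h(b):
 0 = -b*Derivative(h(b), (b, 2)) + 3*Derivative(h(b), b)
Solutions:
 h(b) = C1 + C2*b^4


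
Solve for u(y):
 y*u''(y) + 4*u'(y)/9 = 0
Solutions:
 u(y) = C1 + C2*y^(5/9)


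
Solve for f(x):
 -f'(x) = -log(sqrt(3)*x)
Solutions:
 f(x) = C1 + x*log(x) - x + x*log(3)/2


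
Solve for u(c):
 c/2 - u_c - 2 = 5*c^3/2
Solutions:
 u(c) = C1 - 5*c^4/8 + c^2/4 - 2*c


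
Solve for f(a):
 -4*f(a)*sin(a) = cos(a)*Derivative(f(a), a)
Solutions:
 f(a) = C1*cos(a)^4


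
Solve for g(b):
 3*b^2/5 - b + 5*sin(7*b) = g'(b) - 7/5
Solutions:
 g(b) = C1 + b^3/5 - b^2/2 + 7*b/5 - 5*cos(7*b)/7


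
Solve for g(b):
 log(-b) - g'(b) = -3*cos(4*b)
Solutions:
 g(b) = C1 + b*log(-b) - b + 3*sin(4*b)/4


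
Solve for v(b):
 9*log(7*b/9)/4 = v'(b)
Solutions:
 v(b) = C1 + 9*b*log(b)/4 - 9*b*log(3)/2 - 9*b/4 + 9*b*log(7)/4


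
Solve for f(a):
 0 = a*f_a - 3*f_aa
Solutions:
 f(a) = C1 + C2*erfi(sqrt(6)*a/6)


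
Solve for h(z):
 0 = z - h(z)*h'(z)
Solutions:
 h(z) = -sqrt(C1 + z^2)
 h(z) = sqrt(C1 + z^2)


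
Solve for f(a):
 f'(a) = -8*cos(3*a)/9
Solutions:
 f(a) = C1 - 8*sin(3*a)/27


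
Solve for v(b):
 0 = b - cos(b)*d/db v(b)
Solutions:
 v(b) = C1 + Integral(b/cos(b), b)


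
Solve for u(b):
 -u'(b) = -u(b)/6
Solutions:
 u(b) = C1*exp(b/6)


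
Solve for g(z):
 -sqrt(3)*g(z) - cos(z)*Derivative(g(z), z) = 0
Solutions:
 g(z) = C1*(sin(z) - 1)^(sqrt(3)/2)/(sin(z) + 1)^(sqrt(3)/2)


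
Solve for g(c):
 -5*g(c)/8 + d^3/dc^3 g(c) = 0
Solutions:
 g(c) = C3*exp(5^(1/3)*c/2) + (C1*sin(sqrt(3)*5^(1/3)*c/4) + C2*cos(sqrt(3)*5^(1/3)*c/4))*exp(-5^(1/3)*c/4)


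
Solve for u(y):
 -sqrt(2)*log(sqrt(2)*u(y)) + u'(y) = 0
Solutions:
 -sqrt(2)*Integral(1/(2*log(_y) + log(2)), (_y, u(y))) = C1 - y


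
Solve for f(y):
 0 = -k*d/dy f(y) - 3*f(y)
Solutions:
 f(y) = C1*exp(-3*y/k)


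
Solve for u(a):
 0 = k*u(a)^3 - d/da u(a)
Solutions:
 u(a) = -sqrt(2)*sqrt(-1/(C1 + a*k))/2
 u(a) = sqrt(2)*sqrt(-1/(C1 + a*k))/2


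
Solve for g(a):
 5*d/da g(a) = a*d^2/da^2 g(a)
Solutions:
 g(a) = C1 + C2*a^6


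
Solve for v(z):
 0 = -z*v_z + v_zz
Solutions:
 v(z) = C1 + C2*erfi(sqrt(2)*z/2)


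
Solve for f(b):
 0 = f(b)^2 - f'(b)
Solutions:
 f(b) = -1/(C1 + b)


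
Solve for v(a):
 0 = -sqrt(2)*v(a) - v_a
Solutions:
 v(a) = C1*exp(-sqrt(2)*a)


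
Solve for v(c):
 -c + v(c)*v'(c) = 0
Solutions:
 v(c) = -sqrt(C1 + c^2)
 v(c) = sqrt(C1 + c^2)


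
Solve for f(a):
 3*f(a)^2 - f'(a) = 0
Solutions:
 f(a) = -1/(C1 + 3*a)


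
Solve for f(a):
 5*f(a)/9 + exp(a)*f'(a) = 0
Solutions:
 f(a) = C1*exp(5*exp(-a)/9)


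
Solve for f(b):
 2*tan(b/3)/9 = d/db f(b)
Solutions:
 f(b) = C1 - 2*log(cos(b/3))/3


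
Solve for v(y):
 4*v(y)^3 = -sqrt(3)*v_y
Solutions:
 v(y) = -sqrt(6)*sqrt(-1/(C1 - 4*sqrt(3)*y))/2
 v(y) = sqrt(6)*sqrt(-1/(C1 - 4*sqrt(3)*y))/2


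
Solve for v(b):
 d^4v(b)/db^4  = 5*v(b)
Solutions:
 v(b) = C1*exp(-5^(1/4)*b) + C2*exp(5^(1/4)*b) + C3*sin(5^(1/4)*b) + C4*cos(5^(1/4)*b)


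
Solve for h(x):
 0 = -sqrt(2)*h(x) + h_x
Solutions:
 h(x) = C1*exp(sqrt(2)*x)


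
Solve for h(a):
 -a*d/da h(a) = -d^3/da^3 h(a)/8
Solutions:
 h(a) = C1 + Integral(C2*airyai(2*a) + C3*airybi(2*a), a)


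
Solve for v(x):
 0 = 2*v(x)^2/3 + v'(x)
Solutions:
 v(x) = 3/(C1 + 2*x)


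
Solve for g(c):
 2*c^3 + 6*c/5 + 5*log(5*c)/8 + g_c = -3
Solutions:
 g(c) = C1 - c^4/2 - 3*c^2/5 - 5*c*log(c)/8 - 19*c/8 - 5*c*log(5)/8


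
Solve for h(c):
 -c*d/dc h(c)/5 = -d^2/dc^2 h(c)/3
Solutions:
 h(c) = C1 + C2*erfi(sqrt(30)*c/10)


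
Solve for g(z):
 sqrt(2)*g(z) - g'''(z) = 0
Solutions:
 g(z) = C3*exp(2^(1/6)*z) + (C1*sin(2^(1/6)*sqrt(3)*z/2) + C2*cos(2^(1/6)*sqrt(3)*z/2))*exp(-2^(1/6)*z/2)


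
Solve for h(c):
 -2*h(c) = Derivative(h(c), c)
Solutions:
 h(c) = C1*exp(-2*c)


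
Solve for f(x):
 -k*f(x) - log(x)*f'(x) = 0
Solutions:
 f(x) = C1*exp(-k*li(x))


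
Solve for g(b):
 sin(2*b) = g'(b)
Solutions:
 g(b) = C1 - cos(2*b)/2


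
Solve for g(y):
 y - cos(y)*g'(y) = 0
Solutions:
 g(y) = C1 + Integral(y/cos(y), y)


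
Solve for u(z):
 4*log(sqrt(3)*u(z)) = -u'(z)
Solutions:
 Integral(1/(2*log(_y) + log(3)), (_y, u(z)))/2 = C1 - z


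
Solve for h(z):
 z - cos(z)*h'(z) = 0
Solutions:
 h(z) = C1 + Integral(z/cos(z), z)


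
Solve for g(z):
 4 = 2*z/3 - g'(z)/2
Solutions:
 g(z) = C1 + 2*z^2/3 - 8*z


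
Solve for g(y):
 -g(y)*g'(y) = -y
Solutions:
 g(y) = -sqrt(C1 + y^2)
 g(y) = sqrt(C1 + y^2)


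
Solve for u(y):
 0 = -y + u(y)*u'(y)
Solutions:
 u(y) = -sqrt(C1 + y^2)
 u(y) = sqrt(C1 + y^2)


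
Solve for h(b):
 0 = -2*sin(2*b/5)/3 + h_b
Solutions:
 h(b) = C1 - 5*cos(2*b/5)/3


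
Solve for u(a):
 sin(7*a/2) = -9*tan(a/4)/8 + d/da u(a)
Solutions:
 u(a) = C1 - 9*log(cos(a/4))/2 - 2*cos(7*a/2)/7


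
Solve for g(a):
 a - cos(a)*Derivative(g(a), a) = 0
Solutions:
 g(a) = C1 + Integral(a/cos(a), a)


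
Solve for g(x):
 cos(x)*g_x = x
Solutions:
 g(x) = C1 + Integral(x/cos(x), x)


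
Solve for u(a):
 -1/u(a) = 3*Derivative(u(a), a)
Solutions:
 u(a) = -sqrt(C1 - 6*a)/3
 u(a) = sqrt(C1 - 6*a)/3


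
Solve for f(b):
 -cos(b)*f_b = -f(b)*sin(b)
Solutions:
 f(b) = C1/cos(b)


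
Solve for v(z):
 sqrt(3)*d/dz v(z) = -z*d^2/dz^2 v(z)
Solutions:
 v(z) = C1 + C2*z^(1 - sqrt(3))


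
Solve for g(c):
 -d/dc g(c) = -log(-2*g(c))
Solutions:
 -Integral(1/(log(-_y) + log(2)), (_y, g(c))) = C1 - c


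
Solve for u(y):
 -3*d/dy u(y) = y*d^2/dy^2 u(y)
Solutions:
 u(y) = C1 + C2/y^2


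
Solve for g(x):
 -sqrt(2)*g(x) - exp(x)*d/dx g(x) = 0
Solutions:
 g(x) = C1*exp(sqrt(2)*exp(-x))


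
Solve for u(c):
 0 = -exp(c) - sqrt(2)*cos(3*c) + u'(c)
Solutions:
 u(c) = C1 + exp(c) + sqrt(2)*sin(3*c)/3


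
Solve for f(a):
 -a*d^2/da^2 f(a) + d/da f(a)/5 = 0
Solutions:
 f(a) = C1 + C2*a^(6/5)


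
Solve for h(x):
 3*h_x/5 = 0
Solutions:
 h(x) = C1


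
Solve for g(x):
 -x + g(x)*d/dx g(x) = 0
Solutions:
 g(x) = -sqrt(C1 + x^2)
 g(x) = sqrt(C1 + x^2)


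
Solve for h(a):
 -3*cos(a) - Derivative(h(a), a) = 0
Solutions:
 h(a) = C1 - 3*sin(a)


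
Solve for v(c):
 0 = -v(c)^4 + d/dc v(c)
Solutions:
 v(c) = (-1/(C1 + 3*c))^(1/3)
 v(c) = (-1/(C1 + c))^(1/3)*(-3^(2/3) - 3*3^(1/6)*I)/6
 v(c) = (-1/(C1 + c))^(1/3)*(-3^(2/3) + 3*3^(1/6)*I)/6


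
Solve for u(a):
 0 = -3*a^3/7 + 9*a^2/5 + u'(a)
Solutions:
 u(a) = C1 + 3*a^4/28 - 3*a^3/5


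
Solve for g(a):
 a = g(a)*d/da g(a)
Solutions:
 g(a) = -sqrt(C1 + a^2)
 g(a) = sqrt(C1 + a^2)


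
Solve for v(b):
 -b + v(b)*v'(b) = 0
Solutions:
 v(b) = -sqrt(C1 + b^2)
 v(b) = sqrt(C1 + b^2)


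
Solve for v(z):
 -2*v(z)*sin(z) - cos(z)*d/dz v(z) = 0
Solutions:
 v(z) = C1*cos(z)^2


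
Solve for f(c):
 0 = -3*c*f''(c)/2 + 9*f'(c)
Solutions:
 f(c) = C1 + C2*c^7


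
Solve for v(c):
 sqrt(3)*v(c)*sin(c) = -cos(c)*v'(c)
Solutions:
 v(c) = C1*cos(c)^(sqrt(3))


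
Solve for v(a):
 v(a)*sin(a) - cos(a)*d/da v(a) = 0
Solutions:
 v(a) = C1/cos(a)


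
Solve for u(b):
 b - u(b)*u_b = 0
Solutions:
 u(b) = -sqrt(C1 + b^2)
 u(b) = sqrt(C1 + b^2)


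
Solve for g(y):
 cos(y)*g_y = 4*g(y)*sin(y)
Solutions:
 g(y) = C1/cos(y)^4


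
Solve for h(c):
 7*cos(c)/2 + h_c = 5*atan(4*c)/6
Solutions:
 h(c) = C1 + 5*c*atan(4*c)/6 - 5*log(16*c^2 + 1)/48 - 7*sin(c)/2


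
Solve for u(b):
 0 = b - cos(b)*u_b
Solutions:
 u(b) = C1 + Integral(b/cos(b), b)


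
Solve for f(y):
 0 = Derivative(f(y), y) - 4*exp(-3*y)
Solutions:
 f(y) = C1 - 4*exp(-3*y)/3


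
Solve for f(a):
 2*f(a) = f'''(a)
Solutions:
 f(a) = C3*exp(2^(1/3)*a) + (C1*sin(2^(1/3)*sqrt(3)*a/2) + C2*cos(2^(1/3)*sqrt(3)*a/2))*exp(-2^(1/3)*a/2)


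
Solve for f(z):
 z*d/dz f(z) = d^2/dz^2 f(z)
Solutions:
 f(z) = C1 + C2*erfi(sqrt(2)*z/2)


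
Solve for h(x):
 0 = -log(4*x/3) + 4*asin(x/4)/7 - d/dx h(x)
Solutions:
 h(x) = C1 - x*log(x) + 4*x*asin(x/4)/7 - 2*x*log(2) + x + x*log(3) + 4*sqrt(16 - x^2)/7


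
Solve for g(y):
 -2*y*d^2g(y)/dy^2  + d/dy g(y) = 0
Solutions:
 g(y) = C1 + C2*y^(3/2)


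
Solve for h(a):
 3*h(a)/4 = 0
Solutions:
 h(a) = 0


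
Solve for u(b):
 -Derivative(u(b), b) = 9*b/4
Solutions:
 u(b) = C1 - 9*b^2/8


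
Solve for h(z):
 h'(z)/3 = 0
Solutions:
 h(z) = C1


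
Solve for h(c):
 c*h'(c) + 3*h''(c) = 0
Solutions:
 h(c) = C1 + C2*erf(sqrt(6)*c/6)


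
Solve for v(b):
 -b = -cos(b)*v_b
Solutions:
 v(b) = C1 + Integral(b/cos(b), b)


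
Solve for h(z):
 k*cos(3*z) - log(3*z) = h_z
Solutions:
 h(z) = C1 + k*sin(3*z)/3 - z*log(z) - z*log(3) + z


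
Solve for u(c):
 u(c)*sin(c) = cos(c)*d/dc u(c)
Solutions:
 u(c) = C1/cos(c)


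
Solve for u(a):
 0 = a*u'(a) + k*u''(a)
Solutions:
 u(a) = C1 + C2*sqrt(k)*erf(sqrt(2)*a*sqrt(1/k)/2)


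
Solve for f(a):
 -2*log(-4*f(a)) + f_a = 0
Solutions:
 -Integral(1/(log(-_y) + 2*log(2)), (_y, f(a)))/2 = C1 - a


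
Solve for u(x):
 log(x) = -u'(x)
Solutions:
 u(x) = C1 - x*log(x) + x


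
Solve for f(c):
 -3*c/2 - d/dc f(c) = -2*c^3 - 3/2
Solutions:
 f(c) = C1 + c^4/2 - 3*c^2/4 + 3*c/2


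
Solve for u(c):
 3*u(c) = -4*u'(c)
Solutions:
 u(c) = C1*exp(-3*c/4)


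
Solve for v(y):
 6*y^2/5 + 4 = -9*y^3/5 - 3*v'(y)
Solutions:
 v(y) = C1 - 3*y^4/20 - 2*y^3/15 - 4*y/3


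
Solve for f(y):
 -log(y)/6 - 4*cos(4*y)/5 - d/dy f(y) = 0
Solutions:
 f(y) = C1 - y*log(y)/6 + y/6 - sin(4*y)/5


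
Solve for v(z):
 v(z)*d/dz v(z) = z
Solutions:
 v(z) = -sqrt(C1 + z^2)
 v(z) = sqrt(C1 + z^2)


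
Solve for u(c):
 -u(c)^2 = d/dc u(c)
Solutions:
 u(c) = 1/(C1 + c)


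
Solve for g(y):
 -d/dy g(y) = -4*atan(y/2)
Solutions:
 g(y) = C1 + 4*y*atan(y/2) - 4*log(y^2 + 4)


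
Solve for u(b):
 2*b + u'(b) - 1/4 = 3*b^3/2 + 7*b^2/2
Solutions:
 u(b) = C1 + 3*b^4/8 + 7*b^3/6 - b^2 + b/4


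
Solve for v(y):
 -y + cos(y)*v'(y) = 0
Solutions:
 v(y) = C1 + Integral(y/cos(y), y)


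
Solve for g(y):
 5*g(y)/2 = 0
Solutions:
 g(y) = 0


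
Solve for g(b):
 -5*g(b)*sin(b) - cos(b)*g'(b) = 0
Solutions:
 g(b) = C1*cos(b)^5


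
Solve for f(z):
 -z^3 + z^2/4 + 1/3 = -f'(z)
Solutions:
 f(z) = C1 + z^4/4 - z^3/12 - z/3


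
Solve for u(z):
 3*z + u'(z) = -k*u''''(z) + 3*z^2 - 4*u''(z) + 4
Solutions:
 u(z) = C1 + C2*exp(2^(1/3)*z*(6^(1/3)*(sqrt(3)*sqrt((27 + 256/k)/k^2) + 9/k)^(1/3)/12 - 2^(1/3)*3^(5/6)*I*(sqrt(3)*sqrt((27 + 256/k)/k^2) + 9/k)^(1/3)/12 + 8/(k*(-3^(1/3) + 3^(5/6)*I)*(sqrt(3)*sqrt((27 + 256/k)/k^2) + 9/k)^(1/3)))) + C3*exp(2^(1/3)*z*(6^(1/3)*(sqrt(3)*sqrt((27 + 256/k)/k^2) + 9/k)^(1/3)/12 + 2^(1/3)*3^(5/6)*I*(sqrt(3)*sqrt((27 + 256/k)/k^2) + 9/k)^(1/3)/12 - 8/(k*(3^(1/3) + 3^(5/6)*I)*(sqrt(3)*sqrt((27 + 256/k)/k^2) + 9/k)^(1/3)))) + C4*exp(6^(1/3)*z*(-2^(1/3)*(sqrt(3)*sqrt((27 + 256/k)/k^2) + 9/k)^(1/3) + 8*3^(1/3)/(k*(sqrt(3)*sqrt((27 + 256/k)/k^2) + 9/k)^(1/3)))/6) + z^3 - 27*z^2/2 + 112*z


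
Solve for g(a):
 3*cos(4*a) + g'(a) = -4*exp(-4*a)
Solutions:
 g(a) = C1 - 3*sin(4*a)/4 + exp(-4*a)


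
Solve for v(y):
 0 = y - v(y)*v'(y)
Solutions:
 v(y) = -sqrt(C1 + y^2)
 v(y) = sqrt(C1 + y^2)


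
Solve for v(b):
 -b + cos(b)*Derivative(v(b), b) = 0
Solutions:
 v(b) = C1 + Integral(b/cos(b), b)


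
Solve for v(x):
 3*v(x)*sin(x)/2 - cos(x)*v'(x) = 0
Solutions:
 v(x) = C1/cos(x)^(3/2)


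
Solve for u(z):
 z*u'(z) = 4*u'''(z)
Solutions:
 u(z) = C1 + Integral(C2*airyai(2^(1/3)*z/2) + C3*airybi(2^(1/3)*z/2), z)


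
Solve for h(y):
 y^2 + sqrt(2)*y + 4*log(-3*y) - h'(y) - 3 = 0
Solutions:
 h(y) = C1 + y^3/3 + sqrt(2)*y^2/2 + 4*y*log(-y) + y*(-7 + 4*log(3))


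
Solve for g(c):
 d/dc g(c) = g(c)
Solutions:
 g(c) = C1*exp(c)


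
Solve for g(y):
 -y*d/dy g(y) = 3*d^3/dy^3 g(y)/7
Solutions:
 g(y) = C1 + Integral(C2*airyai(-3^(2/3)*7^(1/3)*y/3) + C3*airybi(-3^(2/3)*7^(1/3)*y/3), y)


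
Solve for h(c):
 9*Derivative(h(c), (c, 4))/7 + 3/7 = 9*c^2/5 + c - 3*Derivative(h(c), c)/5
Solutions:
 h(c) = C1 + C4*exp(-15^(2/3)*7^(1/3)*c/15) + c^3 + 5*c^2/6 - 5*c/7 + (C2*sin(3^(1/6)*5^(2/3)*7^(1/3)*c/10) + C3*cos(3^(1/6)*5^(2/3)*7^(1/3)*c/10))*exp(15^(2/3)*7^(1/3)*c/30)


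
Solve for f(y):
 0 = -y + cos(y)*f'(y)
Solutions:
 f(y) = C1 + Integral(y/cos(y), y)


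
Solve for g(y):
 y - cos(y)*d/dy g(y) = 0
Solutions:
 g(y) = C1 + Integral(y/cos(y), y)


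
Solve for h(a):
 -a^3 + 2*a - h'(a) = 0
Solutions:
 h(a) = C1 - a^4/4 + a^2


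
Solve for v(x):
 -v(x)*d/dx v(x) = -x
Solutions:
 v(x) = -sqrt(C1 + x^2)
 v(x) = sqrt(C1 + x^2)


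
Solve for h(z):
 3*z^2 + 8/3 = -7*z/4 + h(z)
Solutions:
 h(z) = 3*z^2 + 7*z/4 + 8/3


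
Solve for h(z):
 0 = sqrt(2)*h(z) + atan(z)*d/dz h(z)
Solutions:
 h(z) = C1*exp(-sqrt(2)*Integral(1/atan(z), z))


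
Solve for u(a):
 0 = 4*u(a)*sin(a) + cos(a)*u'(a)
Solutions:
 u(a) = C1*cos(a)^4


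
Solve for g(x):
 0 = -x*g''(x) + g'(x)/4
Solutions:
 g(x) = C1 + C2*x^(5/4)


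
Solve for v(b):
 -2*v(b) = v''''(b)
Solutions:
 v(b) = (C1*sin(2^(3/4)*b/2) + C2*cos(2^(3/4)*b/2))*exp(-2^(3/4)*b/2) + (C3*sin(2^(3/4)*b/2) + C4*cos(2^(3/4)*b/2))*exp(2^(3/4)*b/2)


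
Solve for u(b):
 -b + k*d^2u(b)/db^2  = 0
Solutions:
 u(b) = C1 + C2*b + b^3/(6*k)


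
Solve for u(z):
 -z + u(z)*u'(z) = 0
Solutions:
 u(z) = -sqrt(C1 + z^2)
 u(z) = sqrt(C1 + z^2)


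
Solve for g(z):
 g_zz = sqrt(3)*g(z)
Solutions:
 g(z) = C1*exp(-3^(1/4)*z) + C2*exp(3^(1/4)*z)


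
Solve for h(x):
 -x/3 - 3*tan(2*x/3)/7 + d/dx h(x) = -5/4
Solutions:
 h(x) = C1 + x^2/6 - 5*x/4 - 9*log(cos(2*x/3))/14


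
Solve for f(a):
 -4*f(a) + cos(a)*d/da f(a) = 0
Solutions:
 f(a) = C1*(sin(a)^2 + 2*sin(a) + 1)/(sin(a)^2 - 2*sin(a) + 1)


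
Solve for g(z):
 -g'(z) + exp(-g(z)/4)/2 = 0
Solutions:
 g(z) = 4*log(C1 + z/8)


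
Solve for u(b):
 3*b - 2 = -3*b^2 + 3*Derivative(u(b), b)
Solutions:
 u(b) = C1 + b^3/3 + b^2/2 - 2*b/3


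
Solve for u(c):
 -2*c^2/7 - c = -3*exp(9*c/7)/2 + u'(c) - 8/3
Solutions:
 u(c) = C1 - 2*c^3/21 - c^2/2 + 8*c/3 + 7*exp(9*c/7)/6


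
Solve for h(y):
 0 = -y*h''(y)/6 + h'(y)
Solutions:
 h(y) = C1 + C2*y^7


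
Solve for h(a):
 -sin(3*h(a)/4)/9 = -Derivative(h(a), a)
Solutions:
 -a/9 + 2*log(cos(3*h(a)/4) - 1)/3 - 2*log(cos(3*h(a)/4) + 1)/3 = C1


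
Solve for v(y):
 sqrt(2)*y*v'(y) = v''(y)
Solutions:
 v(y) = C1 + C2*erfi(2^(3/4)*y/2)


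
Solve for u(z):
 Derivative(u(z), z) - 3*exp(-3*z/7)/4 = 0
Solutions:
 u(z) = C1 - 7*exp(-3*z/7)/4


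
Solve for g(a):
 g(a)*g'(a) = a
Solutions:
 g(a) = -sqrt(C1 + a^2)
 g(a) = sqrt(C1 + a^2)


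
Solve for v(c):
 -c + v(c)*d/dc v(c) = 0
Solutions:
 v(c) = -sqrt(C1 + c^2)
 v(c) = sqrt(C1 + c^2)


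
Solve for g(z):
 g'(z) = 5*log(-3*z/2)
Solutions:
 g(z) = C1 + 5*z*log(-z) + 5*z*(-1 - log(2) + log(3))


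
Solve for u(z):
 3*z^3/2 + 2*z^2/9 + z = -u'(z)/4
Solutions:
 u(z) = C1 - 3*z^4/2 - 8*z^3/27 - 2*z^2


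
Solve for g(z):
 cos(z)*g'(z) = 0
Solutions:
 g(z) = C1


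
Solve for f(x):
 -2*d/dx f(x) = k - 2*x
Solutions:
 f(x) = C1 - k*x/2 + x^2/2


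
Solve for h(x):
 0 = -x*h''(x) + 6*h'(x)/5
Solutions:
 h(x) = C1 + C2*x^(11/5)


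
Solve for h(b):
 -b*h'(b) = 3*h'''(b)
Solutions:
 h(b) = C1 + Integral(C2*airyai(-3^(2/3)*b/3) + C3*airybi(-3^(2/3)*b/3), b)


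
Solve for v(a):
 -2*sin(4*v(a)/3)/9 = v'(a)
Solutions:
 2*a/9 + 3*log(cos(4*v(a)/3) - 1)/8 - 3*log(cos(4*v(a)/3) + 1)/8 = C1


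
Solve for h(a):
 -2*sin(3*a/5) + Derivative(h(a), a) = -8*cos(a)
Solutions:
 h(a) = C1 - 8*sin(a) - 10*cos(3*a/5)/3


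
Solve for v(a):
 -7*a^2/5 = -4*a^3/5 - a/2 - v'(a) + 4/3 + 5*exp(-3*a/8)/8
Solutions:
 v(a) = C1 - a^4/5 + 7*a^3/15 - a^2/4 + 4*a/3 - 5*exp(-3*a/8)/3


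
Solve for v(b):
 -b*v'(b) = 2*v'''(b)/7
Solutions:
 v(b) = C1 + Integral(C2*airyai(-2^(2/3)*7^(1/3)*b/2) + C3*airybi(-2^(2/3)*7^(1/3)*b/2), b)


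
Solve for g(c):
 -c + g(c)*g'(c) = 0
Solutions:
 g(c) = -sqrt(C1 + c^2)
 g(c) = sqrt(C1 + c^2)


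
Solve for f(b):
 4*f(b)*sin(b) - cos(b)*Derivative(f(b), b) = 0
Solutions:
 f(b) = C1/cos(b)^4


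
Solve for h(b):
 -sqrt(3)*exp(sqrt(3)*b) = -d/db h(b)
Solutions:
 h(b) = C1 + exp(sqrt(3)*b)


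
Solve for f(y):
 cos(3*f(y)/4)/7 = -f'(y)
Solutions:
 y/7 - 2*log(sin(3*f(y)/4) - 1)/3 + 2*log(sin(3*f(y)/4) + 1)/3 = C1


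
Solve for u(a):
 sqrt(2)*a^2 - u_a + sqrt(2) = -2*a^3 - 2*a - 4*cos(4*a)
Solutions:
 u(a) = C1 + a^4/2 + sqrt(2)*a^3/3 + a^2 + sqrt(2)*a + sin(4*a)


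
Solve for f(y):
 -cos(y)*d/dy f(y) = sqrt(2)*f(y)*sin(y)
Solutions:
 f(y) = C1*cos(y)^(sqrt(2))


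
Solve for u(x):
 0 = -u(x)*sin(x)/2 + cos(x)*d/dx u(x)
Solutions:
 u(x) = C1/sqrt(cos(x))


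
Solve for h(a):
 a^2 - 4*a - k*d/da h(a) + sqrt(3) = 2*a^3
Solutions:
 h(a) = C1 - a^4/(2*k) + a^3/(3*k) - 2*a^2/k + sqrt(3)*a/k


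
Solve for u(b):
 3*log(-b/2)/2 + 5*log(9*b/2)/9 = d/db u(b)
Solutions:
 u(b) = C1 + 37*b*log(b)/18 + b*(-37 - 37*log(2) + 20*log(3) + 27*I*pi)/18


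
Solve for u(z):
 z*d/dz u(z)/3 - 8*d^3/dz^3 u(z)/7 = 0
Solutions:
 u(z) = C1 + Integral(C2*airyai(3^(2/3)*7^(1/3)*z/6) + C3*airybi(3^(2/3)*7^(1/3)*z/6), z)


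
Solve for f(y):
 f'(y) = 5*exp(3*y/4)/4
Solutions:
 f(y) = C1 + 5*exp(3*y/4)/3


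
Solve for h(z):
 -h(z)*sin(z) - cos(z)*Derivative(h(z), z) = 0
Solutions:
 h(z) = C1*cos(z)


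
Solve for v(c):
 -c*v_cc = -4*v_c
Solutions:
 v(c) = C1 + C2*c^5


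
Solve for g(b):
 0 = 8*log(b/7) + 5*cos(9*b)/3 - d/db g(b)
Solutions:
 g(b) = C1 + 8*b*log(b) - 8*b*log(7) - 8*b + 5*sin(9*b)/27


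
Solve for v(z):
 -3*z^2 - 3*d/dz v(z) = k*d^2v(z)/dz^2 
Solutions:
 v(z) = C1 + C2*exp(-3*z/k) - 2*k^2*z/9 + k*z^2/3 - z^3/3


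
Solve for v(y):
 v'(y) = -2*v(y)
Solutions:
 v(y) = C1*exp(-2*y)


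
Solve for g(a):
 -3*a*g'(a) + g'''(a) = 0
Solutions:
 g(a) = C1 + Integral(C2*airyai(3^(1/3)*a) + C3*airybi(3^(1/3)*a), a)


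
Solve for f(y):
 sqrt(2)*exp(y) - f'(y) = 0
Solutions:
 f(y) = C1 + sqrt(2)*exp(y)


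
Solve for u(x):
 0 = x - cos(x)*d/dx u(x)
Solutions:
 u(x) = C1 + Integral(x/cos(x), x)


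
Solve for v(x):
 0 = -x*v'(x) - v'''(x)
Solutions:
 v(x) = C1 + Integral(C2*airyai(-x) + C3*airybi(-x), x)


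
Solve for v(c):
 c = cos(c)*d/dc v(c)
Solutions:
 v(c) = C1 + Integral(c/cos(c), c)


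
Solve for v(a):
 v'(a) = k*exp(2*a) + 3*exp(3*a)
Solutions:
 v(a) = C1 + k*exp(2*a)/2 + exp(3*a)


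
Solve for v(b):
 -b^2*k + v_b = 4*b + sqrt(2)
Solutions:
 v(b) = C1 + b^3*k/3 + 2*b^2 + sqrt(2)*b


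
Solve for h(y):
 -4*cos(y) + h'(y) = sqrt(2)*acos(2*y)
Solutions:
 h(y) = C1 + sqrt(2)*(y*acos(2*y) - sqrt(1 - 4*y^2)/2) + 4*sin(y)


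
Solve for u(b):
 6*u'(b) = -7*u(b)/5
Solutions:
 u(b) = C1*exp(-7*b/30)


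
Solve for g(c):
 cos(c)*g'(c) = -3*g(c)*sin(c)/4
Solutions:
 g(c) = C1*cos(c)^(3/4)


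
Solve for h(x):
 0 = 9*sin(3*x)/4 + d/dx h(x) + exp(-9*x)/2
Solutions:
 h(x) = C1 + 3*cos(3*x)/4 + exp(-9*x)/18


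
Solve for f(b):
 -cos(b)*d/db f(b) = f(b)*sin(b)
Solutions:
 f(b) = C1*cos(b)


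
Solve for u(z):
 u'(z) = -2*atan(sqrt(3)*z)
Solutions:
 u(z) = C1 - 2*z*atan(sqrt(3)*z) + sqrt(3)*log(3*z^2 + 1)/3


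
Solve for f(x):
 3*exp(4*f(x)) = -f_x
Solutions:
 f(x) = log(-I*(1/(C1 + 12*x))^(1/4))
 f(x) = log(I*(1/(C1 + 12*x))^(1/4))
 f(x) = log(-(1/(C1 + 12*x))^(1/4))
 f(x) = log(1/(C1 + 12*x))/4


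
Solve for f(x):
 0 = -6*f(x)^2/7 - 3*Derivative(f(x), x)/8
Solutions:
 f(x) = 7/(C1 + 16*x)


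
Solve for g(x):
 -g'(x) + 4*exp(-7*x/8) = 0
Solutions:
 g(x) = C1 - 32*exp(-7*x/8)/7


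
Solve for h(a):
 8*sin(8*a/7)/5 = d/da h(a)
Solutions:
 h(a) = C1 - 7*cos(8*a/7)/5


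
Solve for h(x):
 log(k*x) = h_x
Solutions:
 h(x) = C1 + x*log(k*x) - x


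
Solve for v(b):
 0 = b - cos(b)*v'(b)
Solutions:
 v(b) = C1 + Integral(b/cos(b), b)


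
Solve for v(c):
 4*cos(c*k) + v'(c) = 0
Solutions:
 v(c) = C1 - 4*sin(c*k)/k


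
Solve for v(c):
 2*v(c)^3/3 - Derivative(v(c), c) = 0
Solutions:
 v(c) = -sqrt(6)*sqrt(-1/(C1 + 2*c))/2
 v(c) = sqrt(6)*sqrt(-1/(C1 + 2*c))/2


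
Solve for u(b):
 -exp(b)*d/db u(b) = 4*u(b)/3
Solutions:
 u(b) = C1*exp(4*exp(-b)/3)


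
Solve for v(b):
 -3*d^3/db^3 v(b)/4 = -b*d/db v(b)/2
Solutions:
 v(b) = C1 + Integral(C2*airyai(2^(1/3)*3^(2/3)*b/3) + C3*airybi(2^(1/3)*3^(2/3)*b/3), b)


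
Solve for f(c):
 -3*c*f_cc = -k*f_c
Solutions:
 f(c) = C1 + c^(re(k)/3 + 1)*(C2*sin(log(c)*Abs(im(k))/3) + C3*cos(log(c)*im(k)/3))


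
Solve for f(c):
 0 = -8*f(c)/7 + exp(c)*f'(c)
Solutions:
 f(c) = C1*exp(-8*exp(-c)/7)


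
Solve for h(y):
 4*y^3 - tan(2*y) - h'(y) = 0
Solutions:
 h(y) = C1 + y^4 + log(cos(2*y))/2


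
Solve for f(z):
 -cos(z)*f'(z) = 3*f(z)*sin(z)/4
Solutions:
 f(z) = C1*cos(z)^(3/4)


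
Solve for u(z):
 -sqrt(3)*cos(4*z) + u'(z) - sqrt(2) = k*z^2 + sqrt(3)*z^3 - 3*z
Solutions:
 u(z) = C1 + k*z^3/3 + sqrt(3)*z^4/4 - 3*z^2/2 + sqrt(2)*z + sqrt(3)*sin(4*z)/4


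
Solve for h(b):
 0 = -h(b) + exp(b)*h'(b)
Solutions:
 h(b) = C1*exp(-exp(-b))


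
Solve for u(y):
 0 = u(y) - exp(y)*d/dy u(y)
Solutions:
 u(y) = C1*exp(-exp(-y))


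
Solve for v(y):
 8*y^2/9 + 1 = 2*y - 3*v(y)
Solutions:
 v(y) = -8*y^2/27 + 2*y/3 - 1/3


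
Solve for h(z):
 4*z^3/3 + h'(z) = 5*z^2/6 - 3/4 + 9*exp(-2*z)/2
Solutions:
 h(z) = C1 - z^4/3 + 5*z^3/18 - 3*z/4 - 9*exp(-2*z)/4


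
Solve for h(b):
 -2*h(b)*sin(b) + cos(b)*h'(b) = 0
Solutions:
 h(b) = C1/cos(b)^2


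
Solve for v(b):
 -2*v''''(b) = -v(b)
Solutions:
 v(b) = C1*exp(-2^(3/4)*b/2) + C2*exp(2^(3/4)*b/2) + C3*sin(2^(3/4)*b/2) + C4*cos(2^(3/4)*b/2)


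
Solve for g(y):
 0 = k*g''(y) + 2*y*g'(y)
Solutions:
 g(y) = C1 + C2*sqrt(k)*erf(y*sqrt(1/k))


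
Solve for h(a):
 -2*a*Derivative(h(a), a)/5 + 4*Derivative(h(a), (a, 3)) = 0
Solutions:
 h(a) = C1 + Integral(C2*airyai(10^(2/3)*a/10) + C3*airybi(10^(2/3)*a/10), a)


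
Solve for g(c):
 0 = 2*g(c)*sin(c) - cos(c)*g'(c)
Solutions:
 g(c) = C1/cos(c)^2


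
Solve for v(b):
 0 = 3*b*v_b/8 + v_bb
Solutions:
 v(b) = C1 + C2*erf(sqrt(3)*b/4)


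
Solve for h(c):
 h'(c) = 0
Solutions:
 h(c) = C1


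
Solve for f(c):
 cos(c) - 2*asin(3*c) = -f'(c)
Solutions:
 f(c) = C1 + 2*c*asin(3*c) + 2*sqrt(1 - 9*c^2)/3 - sin(c)


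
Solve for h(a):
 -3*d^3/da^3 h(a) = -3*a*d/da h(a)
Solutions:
 h(a) = C1 + Integral(C2*airyai(a) + C3*airybi(a), a)


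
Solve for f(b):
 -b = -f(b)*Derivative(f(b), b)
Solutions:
 f(b) = -sqrt(C1 + b^2)
 f(b) = sqrt(C1 + b^2)


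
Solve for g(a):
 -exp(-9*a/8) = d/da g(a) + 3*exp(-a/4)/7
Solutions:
 g(a) = C1 + 12*exp(-a/4)/7 + 8*exp(-9*a/8)/9


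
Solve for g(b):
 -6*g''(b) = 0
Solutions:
 g(b) = C1 + C2*b


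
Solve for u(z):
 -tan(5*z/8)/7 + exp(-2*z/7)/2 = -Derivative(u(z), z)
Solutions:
 u(z) = C1 + 4*log(tan(5*z/8)^2 + 1)/35 + 7*exp(-2*z/7)/4


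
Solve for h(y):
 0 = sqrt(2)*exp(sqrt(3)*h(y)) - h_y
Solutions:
 h(y) = sqrt(3)*(2*log(-1/(C1 + sqrt(2)*y)) - log(3))/6


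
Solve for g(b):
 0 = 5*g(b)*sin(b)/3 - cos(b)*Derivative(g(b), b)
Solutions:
 g(b) = C1/cos(b)^(5/3)


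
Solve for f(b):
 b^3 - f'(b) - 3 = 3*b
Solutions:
 f(b) = C1 + b^4/4 - 3*b^2/2 - 3*b


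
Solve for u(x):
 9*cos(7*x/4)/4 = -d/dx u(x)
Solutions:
 u(x) = C1 - 9*sin(7*x/4)/7


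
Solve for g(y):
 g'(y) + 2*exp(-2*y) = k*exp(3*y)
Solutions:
 g(y) = C1 + k*exp(3*y)/3 + exp(-2*y)


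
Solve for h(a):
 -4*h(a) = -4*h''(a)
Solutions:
 h(a) = C1*exp(-a) + C2*exp(a)


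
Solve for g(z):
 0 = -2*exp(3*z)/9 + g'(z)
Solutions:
 g(z) = C1 + 2*exp(3*z)/27


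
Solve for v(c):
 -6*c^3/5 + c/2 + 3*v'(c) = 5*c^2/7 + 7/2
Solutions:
 v(c) = C1 + c^4/10 + 5*c^3/63 - c^2/12 + 7*c/6


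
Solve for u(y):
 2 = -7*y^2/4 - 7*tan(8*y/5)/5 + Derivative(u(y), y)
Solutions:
 u(y) = C1 + 7*y^3/12 + 2*y - 7*log(cos(8*y/5))/8


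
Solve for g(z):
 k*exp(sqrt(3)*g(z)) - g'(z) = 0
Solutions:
 g(z) = sqrt(3)*(2*log(-1/(C1 + k*z)) - log(3))/6


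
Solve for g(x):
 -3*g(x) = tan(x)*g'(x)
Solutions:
 g(x) = C1/sin(x)^3


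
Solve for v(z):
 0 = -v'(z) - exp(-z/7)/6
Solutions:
 v(z) = C1 + 7*exp(-z/7)/6


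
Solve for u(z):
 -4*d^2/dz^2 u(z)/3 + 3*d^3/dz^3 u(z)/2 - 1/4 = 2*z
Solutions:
 u(z) = C1 + C2*z + C3*exp(8*z/9) - z^3/4 - 15*z^2/16


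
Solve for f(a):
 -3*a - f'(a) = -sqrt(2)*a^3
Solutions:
 f(a) = C1 + sqrt(2)*a^4/4 - 3*a^2/2


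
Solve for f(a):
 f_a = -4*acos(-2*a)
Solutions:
 f(a) = C1 - 4*a*acos(-2*a) - 2*sqrt(1 - 4*a^2)


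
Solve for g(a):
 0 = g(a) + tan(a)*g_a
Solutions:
 g(a) = C1/sin(a)


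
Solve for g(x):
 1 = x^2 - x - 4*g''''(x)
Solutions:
 g(x) = C1 + C2*x + C3*x^2 + C4*x^3 + x^6/1440 - x^5/480 - x^4/96


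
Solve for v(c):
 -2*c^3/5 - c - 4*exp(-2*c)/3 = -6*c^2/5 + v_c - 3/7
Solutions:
 v(c) = C1 - c^4/10 + 2*c^3/5 - c^2/2 + 3*c/7 + 2*exp(-2*c)/3


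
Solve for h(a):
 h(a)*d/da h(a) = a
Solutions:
 h(a) = -sqrt(C1 + a^2)
 h(a) = sqrt(C1 + a^2)


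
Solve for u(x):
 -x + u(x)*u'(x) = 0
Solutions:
 u(x) = -sqrt(C1 + x^2)
 u(x) = sqrt(C1 + x^2)


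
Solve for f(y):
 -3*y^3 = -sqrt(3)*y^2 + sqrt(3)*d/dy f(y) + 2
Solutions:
 f(y) = C1 - sqrt(3)*y^4/4 + y^3/3 - 2*sqrt(3)*y/3


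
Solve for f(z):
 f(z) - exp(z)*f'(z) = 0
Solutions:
 f(z) = C1*exp(-exp(-z))


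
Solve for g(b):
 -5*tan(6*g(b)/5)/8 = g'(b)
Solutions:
 g(b) = -5*asin(C1*exp(-3*b/4))/6 + 5*pi/6
 g(b) = 5*asin(C1*exp(-3*b/4))/6


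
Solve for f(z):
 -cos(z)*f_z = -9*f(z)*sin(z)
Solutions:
 f(z) = C1/cos(z)^9


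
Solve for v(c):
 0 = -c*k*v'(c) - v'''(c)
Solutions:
 v(c) = C1 + Integral(C2*airyai(c*(-k)^(1/3)) + C3*airybi(c*(-k)^(1/3)), c)


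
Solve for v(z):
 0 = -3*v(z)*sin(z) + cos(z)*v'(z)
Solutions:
 v(z) = C1/cos(z)^3


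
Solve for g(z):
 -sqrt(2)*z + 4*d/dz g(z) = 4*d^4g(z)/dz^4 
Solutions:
 g(z) = C1 + C4*exp(z) + sqrt(2)*z^2/8 + (C2*sin(sqrt(3)*z/2) + C3*cos(sqrt(3)*z/2))*exp(-z/2)


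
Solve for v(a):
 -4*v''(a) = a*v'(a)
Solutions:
 v(a) = C1 + C2*erf(sqrt(2)*a/4)


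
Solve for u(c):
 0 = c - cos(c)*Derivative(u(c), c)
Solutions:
 u(c) = C1 + Integral(c/cos(c), c)


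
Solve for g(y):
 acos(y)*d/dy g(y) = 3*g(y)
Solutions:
 g(y) = C1*exp(3*Integral(1/acos(y), y))


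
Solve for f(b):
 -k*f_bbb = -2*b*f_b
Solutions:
 f(b) = C1 + Integral(C2*airyai(2^(1/3)*b*(1/k)^(1/3)) + C3*airybi(2^(1/3)*b*(1/k)^(1/3)), b)


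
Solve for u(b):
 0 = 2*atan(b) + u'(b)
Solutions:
 u(b) = C1 - 2*b*atan(b) + log(b^2 + 1)


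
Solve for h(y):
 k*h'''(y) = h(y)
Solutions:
 h(y) = C1*exp(y*(1/k)^(1/3)) + C2*exp(y*(-1 + sqrt(3)*I)*(1/k)^(1/3)/2) + C3*exp(-y*(1 + sqrt(3)*I)*(1/k)^(1/3)/2)


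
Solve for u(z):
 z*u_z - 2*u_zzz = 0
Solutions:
 u(z) = C1 + Integral(C2*airyai(2^(2/3)*z/2) + C3*airybi(2^(2/3)*z/2), z)


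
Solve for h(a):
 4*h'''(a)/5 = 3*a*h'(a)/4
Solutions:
 h(a) = C1 + Integral(C2*airyai(15^(1/3)*2^(2/3)*a/4) + C3*airybi(15^(1/3)*2^(2/3)*a/4), a)


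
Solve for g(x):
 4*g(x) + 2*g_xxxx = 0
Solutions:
 g(x) = (C1*sin(2^(3/4)*x/2) + C2*cos(2^(3/4)*x/2))*exp(-2^(3/4)*x/2) + (C3*sin(2^(3/4)*x/2) + C4*cos(2^(3/4)*x/2))*exp(2^(3/4)*x/2)


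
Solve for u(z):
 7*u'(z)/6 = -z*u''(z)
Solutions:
 u(z) = C1 + C2/z^(1/6)


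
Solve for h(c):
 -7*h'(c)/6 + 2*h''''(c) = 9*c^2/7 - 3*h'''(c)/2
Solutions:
 h(c) = C1 + C2*exp(-c*(3*3^(1/3)/(20*sqrt(7) + 53)^(1/3) + 6 + 3^(2/3)*(20*sqrt(7) + 53)^(1/3))/24)*sin(3^(1/6)*c*(-(20*sqrt(7) + 53)^(1/3) + 3^(2/3)/(20*sqrt(7) + 53)^(1/3))/8) + C3*exp(-c*(3*3^(1/3)/(20*sqrt(7) + 53)^(1/3) + 6 + 3^(2/3)*(20*sqrt(7) + 53)^(1/3))/24)*cos(3^(1/6)*c*(-(20*sqrt(7) + 53)^(1/3) + 3^(2/3)/(20*sqrt(7) + 53)^(1/3))/8) + C4*exp(c*(-3 + 3*3^(1/3)/(20*sqrt(7) + 53)^(1/3) + 3^(2/3)*(20*sqrt(7) + 53)^(1/3))/12) - 18*c^3/49 - 972*c/343
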